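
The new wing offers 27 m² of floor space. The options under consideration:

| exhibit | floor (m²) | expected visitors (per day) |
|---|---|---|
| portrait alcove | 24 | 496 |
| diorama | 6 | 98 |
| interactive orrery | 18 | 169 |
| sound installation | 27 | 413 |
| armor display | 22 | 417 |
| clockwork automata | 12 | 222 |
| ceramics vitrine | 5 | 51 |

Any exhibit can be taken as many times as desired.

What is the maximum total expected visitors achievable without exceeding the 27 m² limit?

By expected visitors per m²: portrait alcove 20.67, armor display 18.95, clockwork automata 18.50, diorama 16.33 lead.
Portrait alcove uses 24 of the 27 m² and totals 496.
That's the maximum — no swap from here does better than 496.

496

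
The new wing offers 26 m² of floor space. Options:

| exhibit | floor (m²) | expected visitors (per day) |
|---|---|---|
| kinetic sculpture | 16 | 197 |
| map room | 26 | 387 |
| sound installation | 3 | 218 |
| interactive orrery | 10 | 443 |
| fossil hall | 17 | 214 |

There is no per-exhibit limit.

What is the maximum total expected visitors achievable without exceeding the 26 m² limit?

The ratio ordering already packs tightly: 8×sound installation, 24 m², 1744.
Nothing else within 26 m² beats 1744.

1744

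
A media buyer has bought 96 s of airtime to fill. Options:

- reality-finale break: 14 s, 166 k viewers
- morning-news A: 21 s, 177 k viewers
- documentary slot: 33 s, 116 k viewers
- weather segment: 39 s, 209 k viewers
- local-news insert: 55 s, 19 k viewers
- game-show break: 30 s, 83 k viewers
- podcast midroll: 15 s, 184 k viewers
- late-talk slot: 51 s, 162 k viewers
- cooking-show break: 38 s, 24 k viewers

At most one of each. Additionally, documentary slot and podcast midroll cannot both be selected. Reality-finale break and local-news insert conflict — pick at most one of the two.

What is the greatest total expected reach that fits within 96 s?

736

Best packing: reality-finale break + morning-news A + weather segment + podcast midroll — 89 s, 736 total.
Next best is reality-finale break + morning-news A + game-show break + podcast midroll at 610 (80 s) — short by 126.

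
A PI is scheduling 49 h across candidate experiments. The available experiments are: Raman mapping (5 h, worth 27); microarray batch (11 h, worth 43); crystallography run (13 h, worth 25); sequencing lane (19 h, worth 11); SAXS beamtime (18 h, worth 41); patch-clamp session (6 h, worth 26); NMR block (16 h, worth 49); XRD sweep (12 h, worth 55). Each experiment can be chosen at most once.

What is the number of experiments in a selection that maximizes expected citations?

Optimal total is 176.
Raman mapping + microarray batch + crystallography run + patch-clamp session + XRD sweep hits 176 at 47 h.
Any selection reaching 176 contains exactly 5 experiments.

5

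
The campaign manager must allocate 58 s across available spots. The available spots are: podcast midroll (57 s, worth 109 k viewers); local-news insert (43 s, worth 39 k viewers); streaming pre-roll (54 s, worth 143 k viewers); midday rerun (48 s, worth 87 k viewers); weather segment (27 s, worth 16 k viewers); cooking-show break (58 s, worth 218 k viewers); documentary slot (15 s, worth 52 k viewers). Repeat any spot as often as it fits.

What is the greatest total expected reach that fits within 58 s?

218

By expected reach per s: cooking-show break 3.76, documentary slot 3.47, streaming pre-roll 2.65 lead.
The ratio ordering already packs tightly: cooking-show break, 58 s, 218.
No other feasible combination exceeds 218.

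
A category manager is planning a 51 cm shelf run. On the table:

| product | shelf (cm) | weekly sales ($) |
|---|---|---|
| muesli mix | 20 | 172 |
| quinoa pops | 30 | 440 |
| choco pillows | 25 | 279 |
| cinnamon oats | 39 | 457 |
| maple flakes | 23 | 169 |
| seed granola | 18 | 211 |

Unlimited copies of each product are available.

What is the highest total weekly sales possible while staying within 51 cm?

Quinoa pops + seed granola uses 48 of the 51 cm and totals 651.
The spare 3 cm is too small for any remaining product, and no exchange beats 651.

651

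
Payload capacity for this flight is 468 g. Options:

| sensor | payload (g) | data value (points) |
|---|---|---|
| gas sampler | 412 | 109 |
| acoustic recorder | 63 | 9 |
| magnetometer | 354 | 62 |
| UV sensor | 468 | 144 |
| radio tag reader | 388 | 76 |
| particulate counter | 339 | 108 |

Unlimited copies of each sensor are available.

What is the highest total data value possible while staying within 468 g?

144

Taking the top-ratio sensors first gives 2×acoustic recorder + particulate counter for 126 (465 g).
Dropping 2×acoustic recorder and particulate counter frees 465 g; slotting in UV sensor (468 g) lifts the total to 144 at 468 g.
No other feasible combination exceeds 144.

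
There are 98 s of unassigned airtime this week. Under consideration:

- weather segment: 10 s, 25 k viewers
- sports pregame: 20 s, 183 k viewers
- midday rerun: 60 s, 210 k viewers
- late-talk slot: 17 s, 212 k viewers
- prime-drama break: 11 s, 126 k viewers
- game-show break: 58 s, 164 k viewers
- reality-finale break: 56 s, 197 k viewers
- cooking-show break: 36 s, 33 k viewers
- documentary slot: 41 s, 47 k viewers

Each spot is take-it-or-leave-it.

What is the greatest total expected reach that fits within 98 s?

By expected reach per s: late-talk slot 12.47, prime-drama break 11.45, sports pregame 9.15 lead.
Taking the top-ratio spots first gives weather segment + sports pregame + late-talk slot + prime-drama break + cooking-show break for 579 (94 s).
The 57 s tied up in weather segment and prime-drama break and cooking-show break is better spent on midday rerun — total rises to 605 (97 s).
The closest alternative, sports pregame + late-talk slot + reality-finale break, reaches only 592.

605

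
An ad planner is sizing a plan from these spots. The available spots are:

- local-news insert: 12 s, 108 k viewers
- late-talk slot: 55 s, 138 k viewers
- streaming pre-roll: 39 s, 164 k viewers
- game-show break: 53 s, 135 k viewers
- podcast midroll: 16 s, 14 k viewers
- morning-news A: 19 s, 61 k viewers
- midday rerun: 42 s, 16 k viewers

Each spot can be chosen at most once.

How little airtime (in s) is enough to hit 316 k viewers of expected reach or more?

70

Need the lightest bundle worth ≥ 316.
Taking local-news insert + streaming pre-roll + morning-news A gives 333 (≥ 316) for 70 s.
No combination under 70 s hits 316.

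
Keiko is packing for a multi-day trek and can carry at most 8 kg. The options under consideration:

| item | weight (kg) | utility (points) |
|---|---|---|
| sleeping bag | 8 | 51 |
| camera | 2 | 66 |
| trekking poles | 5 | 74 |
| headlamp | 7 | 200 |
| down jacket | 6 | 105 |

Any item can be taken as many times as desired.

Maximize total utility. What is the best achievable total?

264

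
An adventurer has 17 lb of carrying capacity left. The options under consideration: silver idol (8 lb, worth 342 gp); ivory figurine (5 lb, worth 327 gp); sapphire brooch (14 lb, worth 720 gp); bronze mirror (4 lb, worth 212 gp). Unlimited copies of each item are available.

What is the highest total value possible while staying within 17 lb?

Density check — ivory figurine 65.40, bronze mirror 53.00, sapphire brooch 51.43, silver idol 42.75 are the best per lb.
Taking 3×ivory figurine: 15 lb used, 981 in value.
Nothing else within 17 lb beats 981.

981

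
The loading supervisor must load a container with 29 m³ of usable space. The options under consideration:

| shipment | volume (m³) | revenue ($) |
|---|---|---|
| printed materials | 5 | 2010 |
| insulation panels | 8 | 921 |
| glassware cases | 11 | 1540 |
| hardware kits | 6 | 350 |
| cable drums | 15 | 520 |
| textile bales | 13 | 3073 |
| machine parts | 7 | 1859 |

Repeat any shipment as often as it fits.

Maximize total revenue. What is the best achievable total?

5×printed materials uses 25 of the 29 m³ and totals 10050.

10050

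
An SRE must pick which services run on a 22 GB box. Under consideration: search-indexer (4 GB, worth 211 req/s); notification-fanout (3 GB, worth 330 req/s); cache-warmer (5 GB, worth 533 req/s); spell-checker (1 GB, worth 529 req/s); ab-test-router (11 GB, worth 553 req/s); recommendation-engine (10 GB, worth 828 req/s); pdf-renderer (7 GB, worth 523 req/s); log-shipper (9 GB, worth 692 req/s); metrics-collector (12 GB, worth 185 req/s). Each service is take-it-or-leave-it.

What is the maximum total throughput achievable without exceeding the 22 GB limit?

By throughput per GB: spell-checker 529.00, notification-fanout 110.00, cache-warmer 106.60 lead.
A density-first pass picks notification-fanout + cache-warmer + spell-checker + recommendation-engine — 2220 at 19 GB.
Dropping recommendation-engine frees 10 GB; slotting in search-indexer + log-shipper (13 GB) lifts the total to 2295 at 22 GB.
An exhaustive check of the 512 subsets confirms 2295.

2295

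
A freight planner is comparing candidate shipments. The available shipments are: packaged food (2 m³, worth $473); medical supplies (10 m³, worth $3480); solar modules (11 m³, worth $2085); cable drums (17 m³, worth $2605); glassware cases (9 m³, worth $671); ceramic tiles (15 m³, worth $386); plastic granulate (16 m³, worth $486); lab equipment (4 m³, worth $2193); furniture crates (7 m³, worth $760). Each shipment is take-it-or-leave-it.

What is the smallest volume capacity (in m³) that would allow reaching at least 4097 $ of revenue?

Need the lightest bundle worth ≥ 4097.
medical supplies + lab equipment reaches 5673 using 14 m³.
No combination under 14 m³ hits 4097.

14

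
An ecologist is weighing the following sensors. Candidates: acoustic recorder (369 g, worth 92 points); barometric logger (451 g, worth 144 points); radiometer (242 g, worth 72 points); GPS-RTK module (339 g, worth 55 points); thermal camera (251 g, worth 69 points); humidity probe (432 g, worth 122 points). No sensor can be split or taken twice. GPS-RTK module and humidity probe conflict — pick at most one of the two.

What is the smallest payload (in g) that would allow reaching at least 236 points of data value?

820

Minimise g subject to total data value ≥ 236.
acoustic recorder + barometric logger reaches 236 using 820 g.
No combination under 820 g hits 236.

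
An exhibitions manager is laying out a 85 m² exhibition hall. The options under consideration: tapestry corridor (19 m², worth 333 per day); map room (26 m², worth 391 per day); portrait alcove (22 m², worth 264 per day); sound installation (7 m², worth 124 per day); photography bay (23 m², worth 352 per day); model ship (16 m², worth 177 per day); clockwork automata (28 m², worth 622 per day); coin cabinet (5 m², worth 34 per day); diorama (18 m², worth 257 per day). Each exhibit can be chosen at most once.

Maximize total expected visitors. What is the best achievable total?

Greedy by ratio would take tapestry corridor + sound installation + photography bay + clockwork automata + coin cabinet: 82 m² used, total 1465.
Dropping photography bay frees 23 m²; slotting in map room (26 m²) lifts the total to 1504 at 85 m².

1504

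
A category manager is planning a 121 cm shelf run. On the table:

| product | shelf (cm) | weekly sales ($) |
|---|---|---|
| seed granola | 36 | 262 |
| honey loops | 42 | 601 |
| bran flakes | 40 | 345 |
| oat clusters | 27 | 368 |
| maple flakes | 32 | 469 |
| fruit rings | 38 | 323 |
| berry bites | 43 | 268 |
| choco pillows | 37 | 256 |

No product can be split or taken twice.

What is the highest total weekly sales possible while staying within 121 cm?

By weekly sales per cm: maple flakes 14.66, honey loops 14.31, oat clusters 13.63, bran flakes 8.62 lead.
The ratio ordering already packs tightly: honey loops + oat clusters + maple flakes, 101 cm, 1438.

1438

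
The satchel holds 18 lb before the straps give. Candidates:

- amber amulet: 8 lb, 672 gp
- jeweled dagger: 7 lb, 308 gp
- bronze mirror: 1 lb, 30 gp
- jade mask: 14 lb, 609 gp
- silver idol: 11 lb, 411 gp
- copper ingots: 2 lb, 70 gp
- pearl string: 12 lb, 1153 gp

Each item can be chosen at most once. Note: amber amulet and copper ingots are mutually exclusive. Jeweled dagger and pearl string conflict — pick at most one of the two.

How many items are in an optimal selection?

Optimal total is 1253.
One optimal bundle: bronze mirror + copper ingots + pearl string (15 lb).
Every optimal selection uses 3 items.

3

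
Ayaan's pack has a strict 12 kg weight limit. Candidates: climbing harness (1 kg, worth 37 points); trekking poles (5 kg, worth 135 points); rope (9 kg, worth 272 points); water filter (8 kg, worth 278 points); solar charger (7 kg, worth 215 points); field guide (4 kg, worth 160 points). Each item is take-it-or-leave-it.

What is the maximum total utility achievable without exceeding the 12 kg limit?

438

Greedy by ratio would take climbing harness + solar charger + field guide: 12 kg used, total 412.
Replace climbing harness and solar charger with water filter: the trade gains 26 net, giving 438 at 12 kg.
Next best is climbing harness + solar charger + field guide at 412 (12 kg) — short by 26.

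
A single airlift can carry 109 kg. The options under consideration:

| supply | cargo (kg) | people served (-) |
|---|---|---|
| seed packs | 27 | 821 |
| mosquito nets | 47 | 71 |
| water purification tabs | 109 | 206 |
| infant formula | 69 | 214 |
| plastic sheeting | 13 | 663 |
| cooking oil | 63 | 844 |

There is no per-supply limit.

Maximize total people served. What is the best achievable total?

5304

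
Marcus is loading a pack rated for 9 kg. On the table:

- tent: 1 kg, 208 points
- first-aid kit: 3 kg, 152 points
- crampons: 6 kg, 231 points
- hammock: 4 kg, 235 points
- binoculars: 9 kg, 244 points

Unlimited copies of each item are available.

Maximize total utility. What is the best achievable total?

Ranking by ratio (utility/kg): tent 208.00, hammock 58.75, first-aid kit 50.67.
The ratio ordering already packs tightly: 9×tent, 9 kg, 1872.
Nothing else within 9 kg beats 1872.

1872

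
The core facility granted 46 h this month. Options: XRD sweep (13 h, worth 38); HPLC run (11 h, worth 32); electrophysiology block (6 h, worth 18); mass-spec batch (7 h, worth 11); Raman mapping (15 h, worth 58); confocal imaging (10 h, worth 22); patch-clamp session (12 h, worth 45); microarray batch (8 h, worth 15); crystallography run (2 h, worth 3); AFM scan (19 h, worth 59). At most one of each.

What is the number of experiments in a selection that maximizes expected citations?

Best achievable expected citations is 162.
Raman mapping + patch-clamp session + AFM scan hits 162 at 46 h.
Every optimal selection uses 3 experiments.

3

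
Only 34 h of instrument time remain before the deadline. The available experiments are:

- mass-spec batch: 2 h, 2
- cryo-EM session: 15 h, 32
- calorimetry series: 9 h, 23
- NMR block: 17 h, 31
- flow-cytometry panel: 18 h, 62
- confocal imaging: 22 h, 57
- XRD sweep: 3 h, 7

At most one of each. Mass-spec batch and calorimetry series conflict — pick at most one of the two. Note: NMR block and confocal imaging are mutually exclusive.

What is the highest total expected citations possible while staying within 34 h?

94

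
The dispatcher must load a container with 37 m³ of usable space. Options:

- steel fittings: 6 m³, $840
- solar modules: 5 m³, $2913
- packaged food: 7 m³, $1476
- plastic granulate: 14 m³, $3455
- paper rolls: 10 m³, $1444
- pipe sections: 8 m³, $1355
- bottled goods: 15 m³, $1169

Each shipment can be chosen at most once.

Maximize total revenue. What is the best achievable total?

9288

The ratio heuristic lands on solar modules + packaged food + plastic granulate + pipe sections (9199) but leaves 3 m³ idle.
Replace pipe sections with paper rolls: the trade gains 89 net, giving 9288 at 36 m³.
The spare 1 m³ is too small for any remaining shipment, and no exchange beats 9288.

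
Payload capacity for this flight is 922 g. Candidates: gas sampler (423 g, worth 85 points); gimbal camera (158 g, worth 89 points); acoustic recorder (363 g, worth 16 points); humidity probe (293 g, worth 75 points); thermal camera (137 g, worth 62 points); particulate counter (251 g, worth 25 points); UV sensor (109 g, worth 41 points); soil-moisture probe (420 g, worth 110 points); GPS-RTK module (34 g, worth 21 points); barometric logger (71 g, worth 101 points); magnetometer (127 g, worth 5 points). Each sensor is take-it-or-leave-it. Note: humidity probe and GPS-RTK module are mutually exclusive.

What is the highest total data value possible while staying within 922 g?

403

Best packing: gimbal camera + thermal camera + UV sensor + soil-moisture probe + barometric logger — 895 g, 403 total.
The spare 27 g is too small for any remaining sensor, and no feasible exchange beats 403.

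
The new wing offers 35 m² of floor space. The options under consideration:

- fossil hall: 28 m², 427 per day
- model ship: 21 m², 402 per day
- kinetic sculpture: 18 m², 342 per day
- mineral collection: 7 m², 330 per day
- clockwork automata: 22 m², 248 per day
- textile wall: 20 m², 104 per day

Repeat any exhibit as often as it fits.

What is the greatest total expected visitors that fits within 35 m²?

Taking 5×mineral collection: 35 m² used, 1650 in expected visitors.
No other feasible combination exceeds 1650.

1650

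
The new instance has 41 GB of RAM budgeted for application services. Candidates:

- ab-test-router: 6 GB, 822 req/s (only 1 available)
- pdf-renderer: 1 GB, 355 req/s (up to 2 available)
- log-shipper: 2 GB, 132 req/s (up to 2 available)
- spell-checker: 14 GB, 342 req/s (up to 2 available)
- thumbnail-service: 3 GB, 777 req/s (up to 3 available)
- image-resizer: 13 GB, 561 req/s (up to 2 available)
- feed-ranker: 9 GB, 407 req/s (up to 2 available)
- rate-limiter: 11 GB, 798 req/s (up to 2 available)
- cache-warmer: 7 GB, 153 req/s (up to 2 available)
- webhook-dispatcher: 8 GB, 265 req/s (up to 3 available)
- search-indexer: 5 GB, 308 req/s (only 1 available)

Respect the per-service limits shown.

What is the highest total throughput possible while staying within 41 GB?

By throughput per GB: pdf-renderer 355.00, thumbnail-service 259.00, ab-test-router 137.00 lead.
Ab-test-router + 2×pdf-renderer + log-shipper + 3×thumbnail-service + 2×rate-limiter uses 41 of the 41 GB and totals 5591.

5591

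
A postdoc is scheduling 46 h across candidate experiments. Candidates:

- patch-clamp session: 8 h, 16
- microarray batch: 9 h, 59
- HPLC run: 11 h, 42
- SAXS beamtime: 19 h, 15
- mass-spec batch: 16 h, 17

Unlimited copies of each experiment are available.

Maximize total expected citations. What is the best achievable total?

295

The ratio ordering already packs tightly: 5×microarray batch, 45 h, 295.
The spare 1 h is too small for any remaining experiment, and no exchange beats 295.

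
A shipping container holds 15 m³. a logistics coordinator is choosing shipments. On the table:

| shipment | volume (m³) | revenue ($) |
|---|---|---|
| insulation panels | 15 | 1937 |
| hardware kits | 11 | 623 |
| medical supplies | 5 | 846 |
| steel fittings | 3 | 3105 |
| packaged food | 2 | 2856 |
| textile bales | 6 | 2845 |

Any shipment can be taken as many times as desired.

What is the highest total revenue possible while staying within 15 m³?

By revenue per m³: packaged food 1428.00, steel fittings 1035.00, textile bales 474.17, medical supplies 169.20 lead.
The ratio heuristic lands on 7×packaged food (19992) but leaves 1 m³ idle.
Dropping packaged food frees 2 m³; slotting in steel fittings (3 m³) lifts the total to 20241 at 15 m³.
Every other selection either busts 15 m³ or fails to beat 20241.

20241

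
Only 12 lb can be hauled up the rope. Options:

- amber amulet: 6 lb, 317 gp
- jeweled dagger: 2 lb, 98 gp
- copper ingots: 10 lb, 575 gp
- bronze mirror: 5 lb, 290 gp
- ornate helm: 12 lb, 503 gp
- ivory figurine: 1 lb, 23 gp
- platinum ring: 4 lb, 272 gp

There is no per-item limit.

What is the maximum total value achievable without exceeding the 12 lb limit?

816

3×platinum ring uses 12 of the 12 lb and totals 816.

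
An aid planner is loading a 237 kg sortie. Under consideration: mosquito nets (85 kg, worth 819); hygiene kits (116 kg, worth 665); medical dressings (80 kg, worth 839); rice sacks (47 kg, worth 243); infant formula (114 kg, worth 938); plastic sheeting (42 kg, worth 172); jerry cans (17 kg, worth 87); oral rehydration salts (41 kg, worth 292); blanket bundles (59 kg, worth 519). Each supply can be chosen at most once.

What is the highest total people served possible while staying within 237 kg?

The ratio ordering already packs tightly: mosquito nets + medical dressings + blanket bundles, 224 kg, 2177.
Nothing else within 237 kg beats 2177.

2177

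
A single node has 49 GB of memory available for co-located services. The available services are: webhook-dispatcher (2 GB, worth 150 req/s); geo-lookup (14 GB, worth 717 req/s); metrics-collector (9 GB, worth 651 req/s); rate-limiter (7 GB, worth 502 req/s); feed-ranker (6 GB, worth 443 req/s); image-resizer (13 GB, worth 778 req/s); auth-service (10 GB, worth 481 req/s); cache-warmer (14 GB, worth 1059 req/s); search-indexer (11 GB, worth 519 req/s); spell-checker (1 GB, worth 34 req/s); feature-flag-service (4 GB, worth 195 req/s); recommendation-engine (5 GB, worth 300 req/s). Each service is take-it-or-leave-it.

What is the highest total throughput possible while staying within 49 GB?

3433

Filling by ratio: webhook-dispatcher + metrics-collector + rate-limiter + feed-ranker + cache-warmer + spell-checker + feature-flag-service + recommendation-engine for 3334, with 1 GB left unused.
Using the slack differently, metrics-collector + rate-limiter + feed-ranker + image-resizer + cache-warmer comes to 3433 at 49 GB.
Every other selection either busts 49 GB or fails to beat 3433.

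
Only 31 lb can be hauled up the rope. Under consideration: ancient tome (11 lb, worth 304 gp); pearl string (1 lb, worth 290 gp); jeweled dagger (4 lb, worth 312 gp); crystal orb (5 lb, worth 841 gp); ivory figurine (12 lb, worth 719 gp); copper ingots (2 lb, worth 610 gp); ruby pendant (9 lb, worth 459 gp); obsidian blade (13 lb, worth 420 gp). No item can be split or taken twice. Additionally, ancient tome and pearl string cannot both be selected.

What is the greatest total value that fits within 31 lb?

2919

By value per lb: copper ingots 305.00, pearl string 290.00, crystal orb 168.20 lead.
Taking the top-ratio items first gives pearl string + jeweled dagger + crystal orb + ivory figurine + copper ingots for 2772 (24 lb).
Dropping jeweled dagger frees 4 lb; slotting in ruby pendant (9 lb) lifts the total to 2919 at 29 lb.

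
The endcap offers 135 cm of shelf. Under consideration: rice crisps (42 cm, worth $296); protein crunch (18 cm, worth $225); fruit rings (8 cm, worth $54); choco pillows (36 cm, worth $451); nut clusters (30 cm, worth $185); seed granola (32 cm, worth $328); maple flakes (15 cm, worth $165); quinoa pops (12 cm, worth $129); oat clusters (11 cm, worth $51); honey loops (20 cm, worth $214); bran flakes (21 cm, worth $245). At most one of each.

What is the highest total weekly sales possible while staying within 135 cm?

1543

Density check — choco pillows 12.53, protein crunch 12.50, bran flakes 11.67, maple flakes 11.00 are the best per cm.
Taking the top-ratio products first gives protein crunch + fruit rings + choco pillows + maple flakes + quinoa pops + honey loops + bran flakes for 1483 (130 cm).
The 28 cm tied up in fruit rings and honey loops is better spent on seed granola — total rises to 1543 (134 cm).
The closest alternative, protein crunch + fruit rings + choco pillows + seed granola + honey loops + bran flakes, reaches only 1517.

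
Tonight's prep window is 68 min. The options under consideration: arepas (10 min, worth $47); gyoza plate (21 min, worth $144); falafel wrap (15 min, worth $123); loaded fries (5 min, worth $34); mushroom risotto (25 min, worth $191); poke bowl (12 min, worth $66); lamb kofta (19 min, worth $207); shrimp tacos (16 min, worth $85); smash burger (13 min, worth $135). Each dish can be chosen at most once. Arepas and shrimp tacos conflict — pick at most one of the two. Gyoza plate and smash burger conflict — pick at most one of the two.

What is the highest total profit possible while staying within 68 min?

Best packing: falafel wrap + loaded fries + lamb kofta + shrimp tacos + smash burger — 68 min, 584 total.
The closest alternative, arepas + mushroom risotto + lamb kofta + smash burger, reaches only 580.

584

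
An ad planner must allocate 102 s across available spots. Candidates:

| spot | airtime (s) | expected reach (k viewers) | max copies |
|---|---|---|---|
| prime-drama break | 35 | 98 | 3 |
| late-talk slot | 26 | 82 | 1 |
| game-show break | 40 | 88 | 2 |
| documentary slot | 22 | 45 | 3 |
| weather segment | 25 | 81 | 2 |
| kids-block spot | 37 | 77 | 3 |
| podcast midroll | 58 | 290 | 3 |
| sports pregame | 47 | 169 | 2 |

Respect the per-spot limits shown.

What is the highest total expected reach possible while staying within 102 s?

Greedy by ratio would take weather segment + podcast midroll: 83 s used, total 371.
Replace weather segment with prime-drama break: the trade gains 17 net, giving 388 at 93 s.

388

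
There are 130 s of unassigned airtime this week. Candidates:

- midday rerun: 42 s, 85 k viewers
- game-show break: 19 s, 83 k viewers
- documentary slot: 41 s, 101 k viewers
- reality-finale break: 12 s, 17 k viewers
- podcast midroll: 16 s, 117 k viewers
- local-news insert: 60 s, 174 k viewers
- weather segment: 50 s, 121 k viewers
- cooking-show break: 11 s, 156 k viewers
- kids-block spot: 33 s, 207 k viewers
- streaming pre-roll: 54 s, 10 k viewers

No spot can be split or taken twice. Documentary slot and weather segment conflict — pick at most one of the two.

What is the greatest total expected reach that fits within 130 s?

Taking the top-ratio spots first gives game-show break + documentary slot + podcast midroll + cooking-show break + kids-block spot for 664 (120 s).
The 41 s tied up in documentary slot is better spent on weather segment — total rises to 684 (129 s).
The closest alternative, game-show break + documentary slot + podcast midroll + cooking-show break + kids-block spot, reaches only 664.

684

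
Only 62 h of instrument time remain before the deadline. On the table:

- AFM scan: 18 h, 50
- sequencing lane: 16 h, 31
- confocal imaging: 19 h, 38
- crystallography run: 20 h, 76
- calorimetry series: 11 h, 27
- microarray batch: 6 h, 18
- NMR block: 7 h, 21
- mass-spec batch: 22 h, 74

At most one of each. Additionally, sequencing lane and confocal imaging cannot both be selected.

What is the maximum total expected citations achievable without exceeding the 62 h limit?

Filling by ratio: crystallography run + microarray batch + NMR block + mass-spec batch for 189, with 7 h left unused.
Dropping microarray batch and NMR block frees 13 h; slotting in AFM scan (18 h) lifts the total to 200 at 60 h.

200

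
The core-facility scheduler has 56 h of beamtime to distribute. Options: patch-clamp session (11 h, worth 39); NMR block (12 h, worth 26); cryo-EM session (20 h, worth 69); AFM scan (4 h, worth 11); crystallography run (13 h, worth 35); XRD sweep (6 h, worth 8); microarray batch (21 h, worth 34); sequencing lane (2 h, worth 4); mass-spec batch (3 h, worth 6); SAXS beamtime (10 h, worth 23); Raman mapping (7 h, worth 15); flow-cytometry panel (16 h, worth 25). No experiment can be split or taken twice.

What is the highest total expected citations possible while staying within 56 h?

170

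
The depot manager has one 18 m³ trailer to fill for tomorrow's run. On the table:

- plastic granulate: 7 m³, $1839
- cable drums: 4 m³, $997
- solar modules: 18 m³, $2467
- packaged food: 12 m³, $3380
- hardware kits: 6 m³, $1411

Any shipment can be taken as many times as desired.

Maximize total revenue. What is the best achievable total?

4791

Ranking by ratio (revenue/m³): packaged food 281.67, plastic granulate 262.71, cable drums 249.25.
Taking the top-ratio shipments first gives cable drums + packaged food for 4377 (16 m³).
The 4 m³ tied up in cable drums is better spent on hardware kits — total rises to 4791 (18 m³).
That's the maximum — no swap from here does better than 4791.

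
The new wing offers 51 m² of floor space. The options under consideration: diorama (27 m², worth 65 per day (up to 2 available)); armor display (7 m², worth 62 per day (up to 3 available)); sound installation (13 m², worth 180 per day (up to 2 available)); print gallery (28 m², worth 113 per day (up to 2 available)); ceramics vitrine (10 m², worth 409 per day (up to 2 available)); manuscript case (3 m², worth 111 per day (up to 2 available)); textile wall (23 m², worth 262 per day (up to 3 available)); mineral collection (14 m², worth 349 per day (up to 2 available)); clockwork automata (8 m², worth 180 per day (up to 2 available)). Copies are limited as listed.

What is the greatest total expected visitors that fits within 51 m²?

By expected visitors per m²: ceramics vitrine 40.90, manuscript case 37.00, mineral collection 24.93, clockwork automata 22.50 lead.
Taking the top-ratio exhibits first gives 2×ceramics vitrine + 2×manuscript case + mineral collection + clockwork automata for 1569 (48 m²).
The 11 m² tied up in manuscript case and clockwork automata is better spent on mineral collection — total rises to 1627 (51 m²).
No other feasible combination exceeds 1627.

1627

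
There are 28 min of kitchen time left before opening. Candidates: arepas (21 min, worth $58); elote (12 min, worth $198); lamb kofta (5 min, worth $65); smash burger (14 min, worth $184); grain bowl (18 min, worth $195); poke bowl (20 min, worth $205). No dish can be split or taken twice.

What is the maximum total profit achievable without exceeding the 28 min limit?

Elote + smash burger uses 26 of the 28 min and totals 382.

382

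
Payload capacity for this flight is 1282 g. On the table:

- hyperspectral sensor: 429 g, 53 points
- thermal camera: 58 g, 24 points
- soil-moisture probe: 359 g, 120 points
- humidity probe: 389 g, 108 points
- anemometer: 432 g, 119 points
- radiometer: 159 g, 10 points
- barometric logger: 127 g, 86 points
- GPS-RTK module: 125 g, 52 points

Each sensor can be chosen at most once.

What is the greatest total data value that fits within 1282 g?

A density-first pass picks thermal camera + soil-moisture probe + humidity probe + radiometer + barometric logger + GPS-RTK module — 400 at 1217 g.
Replace humidity probe with anemometer: the trade gains 11 net, giving 411 at 1260 g.

411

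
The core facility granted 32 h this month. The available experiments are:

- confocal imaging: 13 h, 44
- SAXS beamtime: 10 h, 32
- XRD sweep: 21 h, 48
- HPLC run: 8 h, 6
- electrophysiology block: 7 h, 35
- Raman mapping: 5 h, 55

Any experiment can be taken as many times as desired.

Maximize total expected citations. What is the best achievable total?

Ranking by ratio (expected citations/h): Raman mapping 11.00, electrophysiology block 5.00, confocal imaging 3.38, SAXS beamtime 3.20.
The ratio ordering already packs tightly: 6×Raman mapping, 30 h, 330.
No other feasible combination exceeds 330.

330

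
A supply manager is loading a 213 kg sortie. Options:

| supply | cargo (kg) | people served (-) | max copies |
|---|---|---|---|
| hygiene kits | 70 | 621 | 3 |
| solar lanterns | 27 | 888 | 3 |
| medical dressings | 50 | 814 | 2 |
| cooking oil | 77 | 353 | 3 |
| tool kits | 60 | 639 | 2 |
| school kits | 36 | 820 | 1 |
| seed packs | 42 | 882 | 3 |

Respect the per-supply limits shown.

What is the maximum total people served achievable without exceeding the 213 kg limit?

The ratio heuristic lands on 3×solar lanterns + school kits + 2×seed packs (5248) but leaves 12 kg idle.
Dropping school kits frees 36 kg; slotting in seed packs (42 kg) lifts the total to 5310 at 207 kg.
No other feasible combination exceeds 5310.

5310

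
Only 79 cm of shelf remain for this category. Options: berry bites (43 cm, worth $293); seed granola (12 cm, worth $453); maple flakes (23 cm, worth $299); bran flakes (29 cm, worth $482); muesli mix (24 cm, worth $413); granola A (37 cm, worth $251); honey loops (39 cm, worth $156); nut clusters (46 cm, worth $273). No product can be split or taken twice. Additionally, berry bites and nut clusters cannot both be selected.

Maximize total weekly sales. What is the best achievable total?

1348

By weekly sales per cm: seed granola 37.75, muesli mix 17.21, bran flakes 16.62 lead.
Best packing: seed granola + bran flakes + muesli mix — 65 cm, 1348 total.
No other feasible combination exceeds 1348.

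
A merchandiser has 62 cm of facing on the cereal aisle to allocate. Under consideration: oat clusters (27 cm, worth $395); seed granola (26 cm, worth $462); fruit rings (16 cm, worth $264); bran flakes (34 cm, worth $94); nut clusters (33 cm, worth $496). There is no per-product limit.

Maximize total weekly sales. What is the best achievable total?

990

A density-first pass picks 2×seed granola — 924 at 52 cm.
The 26 cm tied up in seed granola is better spent on 2×fruit rings — total rises to 990 (58 cm).
No other feasible combination exceeds 990.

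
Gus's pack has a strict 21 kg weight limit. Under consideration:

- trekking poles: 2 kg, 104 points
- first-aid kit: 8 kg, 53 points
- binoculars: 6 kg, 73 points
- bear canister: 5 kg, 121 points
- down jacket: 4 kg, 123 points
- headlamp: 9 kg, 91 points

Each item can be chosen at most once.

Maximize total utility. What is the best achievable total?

439

A density-first pass picks trekking poles + binoculars + bear canister + down jacket — 421 at 17 kg.
Dropping binoculars frees 6 kg; slotting in headlamp (9 kg) lifts the total to 439 at 20 kg.
An exhaustive check of the 64 subsets confirms 439.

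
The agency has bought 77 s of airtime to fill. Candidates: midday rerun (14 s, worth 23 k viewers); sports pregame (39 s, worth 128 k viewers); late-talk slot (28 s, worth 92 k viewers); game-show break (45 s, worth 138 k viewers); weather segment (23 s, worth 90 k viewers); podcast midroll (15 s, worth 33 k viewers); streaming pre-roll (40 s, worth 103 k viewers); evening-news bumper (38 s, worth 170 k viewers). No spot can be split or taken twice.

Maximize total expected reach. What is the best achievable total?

298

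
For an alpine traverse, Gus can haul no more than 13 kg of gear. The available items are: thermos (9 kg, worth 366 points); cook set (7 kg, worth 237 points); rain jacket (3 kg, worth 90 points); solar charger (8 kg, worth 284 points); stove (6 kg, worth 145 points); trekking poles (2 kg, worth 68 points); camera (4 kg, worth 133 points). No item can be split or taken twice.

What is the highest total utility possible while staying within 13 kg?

499

A density-first pass picks thermos + trekking poles — 434 at 11 kg.
Replace trekking poles with camera: the trade gains 65 net, giving 499 at 13 kg.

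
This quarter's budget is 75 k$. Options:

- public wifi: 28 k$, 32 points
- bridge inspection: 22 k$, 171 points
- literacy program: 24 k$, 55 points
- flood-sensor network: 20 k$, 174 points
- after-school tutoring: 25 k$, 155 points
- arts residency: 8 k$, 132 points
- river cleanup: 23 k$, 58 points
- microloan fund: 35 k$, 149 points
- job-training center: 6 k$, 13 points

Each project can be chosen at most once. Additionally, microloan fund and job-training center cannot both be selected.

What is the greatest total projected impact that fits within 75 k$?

632

Bridge inspection + flood-sensor network + after-school tutoring + arts residency uses 75 of the 75 k$ and totals 632.
Nothing else feasible within 75 k$ beats 632.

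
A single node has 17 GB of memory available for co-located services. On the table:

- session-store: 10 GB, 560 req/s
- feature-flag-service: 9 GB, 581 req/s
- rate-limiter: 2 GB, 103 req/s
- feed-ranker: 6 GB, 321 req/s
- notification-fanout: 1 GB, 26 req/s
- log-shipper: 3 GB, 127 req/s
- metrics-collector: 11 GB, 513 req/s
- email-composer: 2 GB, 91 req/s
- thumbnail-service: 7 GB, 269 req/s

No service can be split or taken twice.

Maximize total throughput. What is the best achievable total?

1005

By throughput per GB: feature-flag-service 64.56, session-store 56.00, feed-ranker 53.50, rate-limiter 51.50 lead.
The ratio ordering already packs tightly: feature-flag-service + rate-limiter + feed-ranker, 17 GB, 1005.
The closest alternative, feature-flag-service + feed-ranker + email-composer, reaches only 993.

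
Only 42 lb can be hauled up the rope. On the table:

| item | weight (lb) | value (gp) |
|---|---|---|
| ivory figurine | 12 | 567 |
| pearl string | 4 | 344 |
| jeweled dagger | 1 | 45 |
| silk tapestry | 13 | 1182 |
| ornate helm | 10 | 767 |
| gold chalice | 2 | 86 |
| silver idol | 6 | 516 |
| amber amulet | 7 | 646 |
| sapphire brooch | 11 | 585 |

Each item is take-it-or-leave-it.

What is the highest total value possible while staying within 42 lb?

3541

Greedy by ratio would take pearl string + jeweled dagger + silk tapestry + ornate helm + silver idol + amber amulet: 41 lb used, total 3500.
Replace jeweled dagger with gold chalice: the trade gains 41 net, giving 3541 at 42 lb.
That's the maximum — no swap from here does better than 3541.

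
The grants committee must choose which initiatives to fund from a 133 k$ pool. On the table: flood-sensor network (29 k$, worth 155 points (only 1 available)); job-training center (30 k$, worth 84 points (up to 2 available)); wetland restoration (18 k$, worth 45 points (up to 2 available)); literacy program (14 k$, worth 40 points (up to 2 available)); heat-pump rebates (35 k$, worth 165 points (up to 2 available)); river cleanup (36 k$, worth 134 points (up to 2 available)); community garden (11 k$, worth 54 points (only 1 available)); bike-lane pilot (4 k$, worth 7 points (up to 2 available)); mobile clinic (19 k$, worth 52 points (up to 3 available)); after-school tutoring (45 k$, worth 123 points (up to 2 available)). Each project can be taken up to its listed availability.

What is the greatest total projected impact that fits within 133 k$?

598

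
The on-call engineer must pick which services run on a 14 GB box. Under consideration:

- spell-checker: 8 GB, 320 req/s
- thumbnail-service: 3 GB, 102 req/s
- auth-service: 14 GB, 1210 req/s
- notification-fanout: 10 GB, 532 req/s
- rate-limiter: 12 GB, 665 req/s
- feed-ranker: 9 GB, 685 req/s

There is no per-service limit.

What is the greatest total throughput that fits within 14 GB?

By throughput per GB: auth-service 86.43, feed-ranker 76.11, rate-limiter 55.42 lead.
Taking auth-service: 14 GB used, 1210 in throughput.
Every other selection either busts 14 GB or fails to beat 1210.

1210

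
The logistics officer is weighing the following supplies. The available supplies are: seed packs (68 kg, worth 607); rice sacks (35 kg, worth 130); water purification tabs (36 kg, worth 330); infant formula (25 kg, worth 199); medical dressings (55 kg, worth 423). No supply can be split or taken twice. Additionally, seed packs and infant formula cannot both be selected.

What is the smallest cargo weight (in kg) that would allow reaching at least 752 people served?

91

Minimise kg subject to total people served ≥ 752.
Taking water purification tabs + medical dressings gives 753 (≥ 752) for 91 kg.
Below 91 kg the best achievable stays under 752.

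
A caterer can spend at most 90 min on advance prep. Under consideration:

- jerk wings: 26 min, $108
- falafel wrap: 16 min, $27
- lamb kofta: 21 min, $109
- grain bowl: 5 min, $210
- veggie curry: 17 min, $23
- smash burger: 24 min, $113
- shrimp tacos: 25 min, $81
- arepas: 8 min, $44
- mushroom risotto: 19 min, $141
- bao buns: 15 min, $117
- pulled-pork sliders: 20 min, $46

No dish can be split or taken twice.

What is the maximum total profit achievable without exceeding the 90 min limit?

690

By profit per min: grain bowl 42.00, bao buns 7.80, mushroom risotto 7.42, arepas 5.50 lead.
Filling by ratio: lamb kofta + grain bowl + arepas + mushroom risotto + bao buns + pulled-pork sliders for 667, with 2 min left unused.
The 28 min tied up in arepas and pulled-pork sliders is better spent on smash burger — total rises to 690 (84 min).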